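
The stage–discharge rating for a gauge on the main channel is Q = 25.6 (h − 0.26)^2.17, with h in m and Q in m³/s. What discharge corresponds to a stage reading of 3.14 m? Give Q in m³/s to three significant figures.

Q = 25.6 × (3.14 − 0.26)^2.17 = 25.6 × 2.88^2.17 = 254.2 m³/s

254 m³/s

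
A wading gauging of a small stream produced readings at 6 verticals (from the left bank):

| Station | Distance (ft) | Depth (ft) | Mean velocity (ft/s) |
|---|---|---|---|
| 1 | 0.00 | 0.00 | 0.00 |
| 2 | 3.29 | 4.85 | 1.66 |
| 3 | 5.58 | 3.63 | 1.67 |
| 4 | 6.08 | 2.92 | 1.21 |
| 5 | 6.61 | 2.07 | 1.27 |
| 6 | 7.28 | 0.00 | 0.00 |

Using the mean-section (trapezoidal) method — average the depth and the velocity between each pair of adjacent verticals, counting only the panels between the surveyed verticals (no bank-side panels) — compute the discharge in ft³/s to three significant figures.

27.2 ft³/s

Panel 1-2: Δb = 3.29 ft, d̄ = (0.00+4.85)/2 = 2.425, v̄ = (0.00+1.66)/2 = 0.83 → q = 3.29×2.425×0.83 = 6.622 ft³/s
Panel 2-3: Δb = 2.29 ft, d̄ = (4.85+3.63)/2 = 4.24, v̄ = (1.66+1.67)/2 = 1.665 → q = 2.29×4.24×1.665 = 16.17 ft³/s
Panel 3-4: Δb = 0.5 ft, d̄ = (3.63+2.92)/2 = 3.275, v̄ = (1.67+1.21)/2 = 1.44 → q = 0.5×3.275×1.44 = 2.358 ft³/s
Panel 4-5: Δb = 0.53 ft, d̄ = (2.92+2.07)/2 = 2.495, v̄ = (1.21+1.27)/2 = 1.24 → q = 0.53×2.495×1.24 = 1.640 ft³/s
Panel 5-6: Δb = 0.67 ft, d̄ = (2.07+0.00)/2 = 1.035, v̄ = (1.27+0.00)/2 = 0.635 → q = 0.67×1.035×0.635 = 0.4403 ft³/s
Q = Σ q = 27.23 ft³/s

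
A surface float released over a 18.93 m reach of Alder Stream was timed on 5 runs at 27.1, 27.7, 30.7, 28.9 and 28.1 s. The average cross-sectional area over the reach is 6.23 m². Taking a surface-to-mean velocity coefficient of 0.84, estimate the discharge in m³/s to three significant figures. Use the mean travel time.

t̄ = (27.1 + 27.7 + 30.7 + 28.9 + 28.1) / 5 = 28.5 s
v_surface = L / t̄ = 18.93 / 28.5 = 0.6642 m/s
v_mean = 0.84 × 0.6642 = 0.5579 m/s
Q = A × v_mean = 6.23 × 0.5579 = 3.476 m³/s

3.48 m³/s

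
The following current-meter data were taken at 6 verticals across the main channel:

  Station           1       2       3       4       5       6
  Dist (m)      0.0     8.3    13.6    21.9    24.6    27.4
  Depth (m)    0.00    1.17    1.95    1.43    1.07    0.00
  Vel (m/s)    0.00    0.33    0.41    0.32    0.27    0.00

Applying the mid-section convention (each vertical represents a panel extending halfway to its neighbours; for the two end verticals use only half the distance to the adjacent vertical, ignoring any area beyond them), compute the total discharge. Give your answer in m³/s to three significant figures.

11.4 m³/s

w_2 = (13.6 − 0.0)/2 = 6.8 m; q_2 = 0.33 × 1.17 × 6.8 = 2.625 m³/s
w_3 = (21.9 − 8.3)/2 = 6.8 m; q_3 = 0.41 × 1.95 × 6.8 = 5.437 m³/s
w_4 = (24.6 − 13.6)/2 = 5.5 m; q_4 = 0.32 × 1.43 × 5.5 = 2.517 m³/s
w_5 = (27.4 − 21.9)/2 = 2.75 m; q_5 = 0.27 × 1.07 × 2.75 = 0.7945 m³/s
Stations 1, 6 contribute zero (depth or velocity is 0).
Q = Σ qᵢ = 11.37 m³/s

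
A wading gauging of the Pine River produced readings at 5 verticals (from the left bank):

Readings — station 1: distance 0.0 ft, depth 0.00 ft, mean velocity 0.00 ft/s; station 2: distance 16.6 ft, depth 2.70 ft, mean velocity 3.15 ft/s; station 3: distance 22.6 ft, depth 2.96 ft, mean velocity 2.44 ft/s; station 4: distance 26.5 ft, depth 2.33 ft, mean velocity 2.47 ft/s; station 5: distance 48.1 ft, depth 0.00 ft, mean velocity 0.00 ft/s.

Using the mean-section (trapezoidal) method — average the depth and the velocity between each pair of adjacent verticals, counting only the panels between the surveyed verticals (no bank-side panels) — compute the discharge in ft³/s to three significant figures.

139 ft³/s

Panel 1-2: Δb = 16.6 ft, d̄ = (0.00+2.70)/2 = 1.35, v̄ = (0.00+3.15)/2 = 1.575 → q = 16.6×1.35×1.575 = 35.30 ft³/s
Panel 2-3: Δb = 6 ft, d̄ = (2.70+2.96)/2 = 2.83, v̄ = (3.15+2.44)/2 = 2.795 → q = 6×2.83×2.795 = 47.46 ft³/s
Panel 3-4: Δb = 3.9 ft, d̄ = (2.96+2.33)/2 = 2.645, v̄ = (2.44+2.47)/2 = 2.455 → q = 3.9×2.645×2.455 = 25.32 ft³/s
Panel 4-5: Δb = 21.6 ft, d̄ = (2.33+0.00)/2 = 1.165, v̄ = (2.47+0.00)/2 = 1.235 → q = 21.6×1.165×1.235 = 31.08 ft³/s
Q = Σ q = 139.2 ft³/s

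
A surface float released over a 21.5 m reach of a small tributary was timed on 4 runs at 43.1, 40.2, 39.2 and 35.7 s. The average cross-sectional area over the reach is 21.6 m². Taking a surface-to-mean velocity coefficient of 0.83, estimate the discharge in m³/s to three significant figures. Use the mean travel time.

9.75 m³/s

t̄ = (43.1 + 40.2 + 39.2 + 35.7) / 4 = 39.55 s
v_surface = L / t̄ = 21.5 / 39.55 = 0.5436 m/s
v_mean = 0.83 × 0.5436 = 0.4512 m/s
Q = A × v_mean = 21.6 × 0.4512 = 9.746 m³/s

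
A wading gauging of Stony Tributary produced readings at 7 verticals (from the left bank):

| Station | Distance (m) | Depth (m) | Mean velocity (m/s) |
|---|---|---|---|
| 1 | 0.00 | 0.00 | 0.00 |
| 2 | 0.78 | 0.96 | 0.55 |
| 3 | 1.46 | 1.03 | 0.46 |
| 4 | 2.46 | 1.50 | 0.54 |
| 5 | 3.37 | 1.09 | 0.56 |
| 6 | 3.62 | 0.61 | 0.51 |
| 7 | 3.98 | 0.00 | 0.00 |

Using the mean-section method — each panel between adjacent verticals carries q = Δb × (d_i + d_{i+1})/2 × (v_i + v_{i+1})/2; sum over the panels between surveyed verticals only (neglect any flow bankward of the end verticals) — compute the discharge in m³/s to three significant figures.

Panel 1-2: Δb = 0.78 m, d̄ = (0.00+0.96)/2 = 0.48, v̄ = (0.00+0.55)/2 = 0.275 → q = 0.78×0.48×0.275 = 0.1030 m³/s
Panel 2-3: Δb = 0.68 m, d̄ = (0.96+1.03)/2 = 0.995, v̄ = (0.55+0.46)/2 = 0.505 → q = 0.68×0.995×0.505 = 0.3417 m³/s
Panel 3-4: Δb = 1 m, d̄ = (1.03+1.50)/2 = 1.265, v̄ = (0.46+0.54)/2 = 0.5 → q = 1×1.265×0.5 = 0.6325 m³/s
Panel 4-5: Δb = 0.91 m, d̄ = (1.50+1.09)/2 = 1.295, v̄ = (0.54+0.56)/2 = 0.55 → q = 0.91×1.295×0.55 = 0.6481 m³/s
Panel 5-6: Δb = 0.25 m, d̄ = (1.09+0.61)/2 = 0.85, v̄ = (0.56+0.51)/2 = 0.535 → q = 0.25×0.85×0.535 = 0.1137 m³/s
Panel 6-7: Δb = 0.36 m, d̄ = (0.61+0.00)/2 = 0.305, v̄ = (0.51+0.00)/2 = 0.255 → q = 0.36×0.305×0.255 = 0.02800 m³/s
Q = Σ q = 1.867 m³/s

1.87 m³/s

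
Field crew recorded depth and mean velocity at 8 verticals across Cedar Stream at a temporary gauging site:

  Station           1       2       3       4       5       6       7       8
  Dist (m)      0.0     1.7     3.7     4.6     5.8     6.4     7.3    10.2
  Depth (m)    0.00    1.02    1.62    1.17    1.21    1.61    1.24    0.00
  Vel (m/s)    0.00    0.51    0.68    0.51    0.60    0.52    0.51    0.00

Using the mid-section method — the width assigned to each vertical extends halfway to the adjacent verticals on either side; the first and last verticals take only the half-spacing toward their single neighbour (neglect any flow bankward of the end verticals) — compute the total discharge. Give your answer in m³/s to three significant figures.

5.67 m³/s

w_2 = (3.7 − 0.0)/2 = 1.85 m; q_2 = 0.51 × 1.02 × 1.85 = 0.9624 m³/s
w_3 = (4.6 − 1.7)/2 = 1.45 m; q_3 = 0.68 × 1.62 × 1.45 = 1.597 m³/s
w_4 = (5.8 − 3.7)/2 = 1.05 m; q_4 = 0.51 × 1.17 × 1.05 = 0.6265 m³/s
w_5 = (6.4 − 4.6)/2 = 0.9 m; q_5 = 0.60 × 1.21 × 0.9 = 0.6534 m³/s
w_6 = (7.3 − 5.8)/2 = 0.75 m; q_6 = 0.52 × 1.61 × 0.75 = 0.6279 m³/s
w_7 = (10.2 − 6.4)/2 = 1.9 m; q_7 = 0.51 × 1.24 × 1.9 = 1.202 m³/s
Stations 1, 8 contribute zero (depth or velocity is 0).
Q = Σ qᵢ = 5.669 m³/s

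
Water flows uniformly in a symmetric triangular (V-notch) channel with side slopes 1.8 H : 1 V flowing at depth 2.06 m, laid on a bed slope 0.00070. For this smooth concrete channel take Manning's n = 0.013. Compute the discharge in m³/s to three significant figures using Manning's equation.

14.5 m³/s

A = z·y² = 1.8×2.06² = 7.638 m²
P = 2y√(1+z²) = 2×2.06×√(1+1.8²) = 8.484 m
R = A/P = 7.638/8.484 = 0.9004 m
Q = (1/n)·A·R^(2/3)·S^(1/2) = (1/0.013) × 7.638 × 0.9004^(2/3) × 0.00070^(1/2) = 14.50 m³/s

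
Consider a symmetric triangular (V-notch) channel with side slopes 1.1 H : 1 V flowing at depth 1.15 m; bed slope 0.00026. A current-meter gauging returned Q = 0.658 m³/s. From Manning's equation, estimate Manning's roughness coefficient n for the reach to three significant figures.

0.0202

A = z·y² = 1.1×1.15² = 1.455 m²
P = 2y√(1+z²) = 2×1.15×√(1+1.1²) = 3.419 m
R = A/P = 1.455/3.419 = 0.4255 m
n = (1/Q)·A·R^(2/3)·S^(1/2) = (1/0.658) × 1.455 × 0.5657 × 0.01612 = 0.02017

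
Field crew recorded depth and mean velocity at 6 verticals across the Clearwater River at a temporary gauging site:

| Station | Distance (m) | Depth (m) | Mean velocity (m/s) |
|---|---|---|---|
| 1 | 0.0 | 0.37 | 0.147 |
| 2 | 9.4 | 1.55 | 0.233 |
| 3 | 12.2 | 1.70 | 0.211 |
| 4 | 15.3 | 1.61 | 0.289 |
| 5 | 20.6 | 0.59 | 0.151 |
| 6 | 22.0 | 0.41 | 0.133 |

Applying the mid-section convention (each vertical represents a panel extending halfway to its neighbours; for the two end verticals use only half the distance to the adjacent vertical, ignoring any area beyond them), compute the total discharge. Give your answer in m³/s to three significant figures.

w_1 = (9.4 − 0.0)/2 = 4.7 m; q_1 = 0.147 × 0.37 × 4.7 = 0.2556 m³/s
w_2 = (12.2 − 0.0)/2 = 6.1 m; q_2 = 0.233 × 1.55 × 6.1 = 2.203 m³/s
w_3 = (15.3 − 9.4)/2 = 2.95 m; q_3 = 0.211 × 1.70 × 2.95 = 1.058 m³/s
w_4 = (20.6 − 12.2)/2 = 4.2 m; q_4 = 0.289 × 1.61 × 4.2 = 1.954 m³/s
w_5 = (22.0 − 15.3)/2 = 3.35 m; q_5 = 0.151 × 0.59 × 3.35 = 0.2985 m³/s
w_6 = (22.0 − 20.6)/2 = 0.7 m; q_6 = 0.133 × 0.41 × 0.7 = 0.03817 m³/s
Q = Σ qᵢ = 5.808 m³/s

5.81 m³/s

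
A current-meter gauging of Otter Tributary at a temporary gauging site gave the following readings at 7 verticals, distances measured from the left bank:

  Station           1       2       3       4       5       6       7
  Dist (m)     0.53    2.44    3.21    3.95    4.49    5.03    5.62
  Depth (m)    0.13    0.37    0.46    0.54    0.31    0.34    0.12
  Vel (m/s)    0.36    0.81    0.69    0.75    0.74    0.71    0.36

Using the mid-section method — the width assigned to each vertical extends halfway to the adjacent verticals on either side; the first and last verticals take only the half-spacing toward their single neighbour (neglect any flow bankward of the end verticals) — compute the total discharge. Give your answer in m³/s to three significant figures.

w_1 = (2.44 − 0.53)/2 = 0.955 m; q_1 = 0.36 × 0.13 × 0.955 = 0.04469 m³/s
w_2 = (3.21 − 0.53)/2 = 1.34 m; q_2 = 0.81 × 0.37 × 1.34 = 0.4016 m³/s
w_3 = (3.95 − 2.44)/2 = 0.755 m; q_3 = 0.69 × 0.46 × 0.755 = 0.2396 m³/s
w_4 = (4.49 − 3.21)/2 = 0.64 m; q_4 = 0.75 × 0.54 × 0.64 = 0.2592 m³/s
w_5 = (5.03 − 3.95)/2 = 0.54 m; q_5 = 0.74 × 0.31 × 0.54 = 0.1239 m³/s
w_6 = (5.62 − 4.49)/2 = 0.565 m; q_6 = 0.71 × 0.34 × 0.565 = 0.1364 m³/s
w_7 = (5.62 − 5.03)/2 = 0.295 m; q_7 = 0.36 × 0.12 × 0.295 = 0.01274 m³/s
Q = Σ qᵢ = 1.218 m³/s

1.22 m³/s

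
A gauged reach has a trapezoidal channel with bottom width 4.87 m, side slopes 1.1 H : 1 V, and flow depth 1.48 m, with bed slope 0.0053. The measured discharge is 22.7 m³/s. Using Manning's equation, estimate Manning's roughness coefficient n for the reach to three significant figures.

A = (b + z·y)·y = (4.87 + 1.1×1.48)×1.48 = 9.617 m²
P = b + 2y√(1+z²) = 4.87 + 2×1.48×√(1+1.1²) = 9.270 m
R = A/P = 9.617/9.270 = 1.037 m
n = (1/Q)·A·R^(2/3)·S^(1/2) = (1/22.7) × 9.617 × 1.025 × 0.07280 = 0.03161

0.0316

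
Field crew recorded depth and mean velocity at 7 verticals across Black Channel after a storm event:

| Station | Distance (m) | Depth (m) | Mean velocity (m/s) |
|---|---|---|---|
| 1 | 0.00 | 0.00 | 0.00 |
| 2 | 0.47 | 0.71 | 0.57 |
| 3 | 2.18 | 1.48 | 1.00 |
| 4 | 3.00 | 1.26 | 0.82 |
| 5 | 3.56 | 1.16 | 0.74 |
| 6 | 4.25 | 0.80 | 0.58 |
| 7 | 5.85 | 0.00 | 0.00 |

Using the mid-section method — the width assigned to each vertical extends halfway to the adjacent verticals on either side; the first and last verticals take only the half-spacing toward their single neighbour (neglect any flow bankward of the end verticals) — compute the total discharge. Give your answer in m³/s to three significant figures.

w_2 = (2.18 − 0.00)/2 = 1.09 m; q_2 = 0.57 × 0.71 × 1.09 = 0.4411 m³/s
w_3 = (3.00 − 0.47)/2 = 1.265 m; q_3 = 1.00 × 1.48 × 1.265 = 1.872 m³/s
w_4 = (3.56 − 2.18)/2 = 0.69 m; q_4 = 0.82 × 1.26 × 0.69 = 0.7129 m³/s
w_5 = (4.25 − 3.00)/2 = 0.625 m; q_5 = 0.74 × 1.16 × 0.625 = 0.5365 m³/s
w_6 = (5.85 − 3.56)/2 = 1.145 m; q_6 = 0.58 × 0.80 × 1.145 = 0.5313 m³/s
Stations 1, 7 contribute zero (depth or velocity is 0).
Q = Σ qᵢ = 4.094 m³/s

4.09 m³/s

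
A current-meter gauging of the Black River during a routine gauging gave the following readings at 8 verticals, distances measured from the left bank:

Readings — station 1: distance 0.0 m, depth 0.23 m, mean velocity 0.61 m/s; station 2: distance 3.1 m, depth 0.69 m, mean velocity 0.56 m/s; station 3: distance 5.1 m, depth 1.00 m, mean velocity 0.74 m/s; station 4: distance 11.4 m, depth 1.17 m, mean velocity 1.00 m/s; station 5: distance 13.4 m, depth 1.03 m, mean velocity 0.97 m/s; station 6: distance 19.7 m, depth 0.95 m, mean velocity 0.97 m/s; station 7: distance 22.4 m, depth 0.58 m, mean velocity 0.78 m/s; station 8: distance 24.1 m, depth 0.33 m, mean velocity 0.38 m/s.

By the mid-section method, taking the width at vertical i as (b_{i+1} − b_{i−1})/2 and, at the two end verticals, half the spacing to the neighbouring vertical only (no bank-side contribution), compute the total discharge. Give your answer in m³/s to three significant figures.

18.5 m³/s

w_1 = (3.1 − 0.0)/2 = 1.55 m; q_1 = 0.61 × 0.23 × 1.55 = 0.2175 m³/s
w_2 = (5.1 − 0.0)/2 = 2.55 m; q_2 = 0.56 × 0.69 × 2.55 = 0.9853 m³/s
w_3 = (11.4 − 3.1)/2 = 4.15 m; q_3 = 0.74 × 1.00 × 4.15 = 3.071 m³/s
w_4 = (13.4 − 5.1)/2 = 4.15 m; q_4 = 1.00 × 1.17 × 4.15 = 4.856 m³/s
w_5 = (19.7 − 11.4)/2 = 4.15 m; q_5 = 0.97 × 1.03 × 4.15 = 4.146 m³/s
w_6 = (22.4 − 13.4)/2 = 4.5 m; q_6 = 0.97 × 0.95 × 4.5 = 4.147 m³/s
w_7 = (24.1 − 19.7)/2 = 2.2 m; q_7 = 0.78 × 0.58 × 2.2 = 0.9953 m³/s
w_8 = (24.1 − 22.4)/2 = 0.85 m; q_8 = 0.38 × 0.33 × 0.85 = 0.1066 m³/s
Q = Σ qᵢ = 18.52 m³/s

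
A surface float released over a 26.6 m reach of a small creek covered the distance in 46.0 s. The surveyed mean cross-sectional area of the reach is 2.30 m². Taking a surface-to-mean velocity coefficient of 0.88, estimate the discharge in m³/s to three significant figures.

1.17 m³/s

v_surface = L / t̄ = 26.6 / 46 = 0.5783 m/s
v_mean = 0.88 × 0.5783 = 0.5089 m/s
Q = A × v_mean = 2.30 × 0.5089 = 1.170 m³/s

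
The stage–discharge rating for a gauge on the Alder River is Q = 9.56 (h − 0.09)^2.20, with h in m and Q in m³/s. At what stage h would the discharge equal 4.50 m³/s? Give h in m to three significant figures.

h − h₀ = (Q/C)^(1/b) = (4.50/9.56)^(1/2.20) = 0.7100 m
h = 0.09 + 0.7100 = 0.8000 m

0.800 m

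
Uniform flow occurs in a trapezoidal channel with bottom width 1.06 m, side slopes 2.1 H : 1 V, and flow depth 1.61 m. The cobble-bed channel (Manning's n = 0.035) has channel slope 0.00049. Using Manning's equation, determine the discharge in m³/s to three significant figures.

4.01 m³/s

A = (b + z·y)·y = (1.06 + 2.1×1.61)×1.61 = 7.150 m²
P = b + 2y√(1+z²) = 1.06 + 2×1.61×√(1+2.1²) = 8.550 m
R = A/P = 7.150/8.550 = 0.8363 m
Q = (1/n)·A·R^(2/3)·S^(1/2) = (1/0.035) × 7.150 × 0.8363^(2/3) × 0.00049^(1/2) = 4.014 m³/s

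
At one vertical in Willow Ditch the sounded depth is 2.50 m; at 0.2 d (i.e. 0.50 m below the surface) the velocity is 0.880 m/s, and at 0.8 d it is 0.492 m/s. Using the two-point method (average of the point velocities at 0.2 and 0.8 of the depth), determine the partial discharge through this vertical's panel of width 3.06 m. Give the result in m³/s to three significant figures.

v̄ = (0.880 + 0.492) / 2 = 0.6860 m/s
q = v̄ × d × w = 0.6860 × 2.50 × 3.06 = 5.248 m³/s

5.25 m³/s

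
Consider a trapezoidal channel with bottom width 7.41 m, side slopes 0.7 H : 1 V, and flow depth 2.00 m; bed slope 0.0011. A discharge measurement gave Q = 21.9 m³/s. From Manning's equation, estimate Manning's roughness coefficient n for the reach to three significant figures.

0.0339

A = (b + z·y)·y = (7.41 + 0.7×2.00)×2.00 = 17.62 m²
P = b + 2y√(1+z²) = 7.41 + 2×2.00×√(1+0.7²) = 12.29 m
R = A/P = 17.62/12.29 = 1.433 m
n = (1/Q)·A·R^(2/3)·S^(1/2) = (1/21.9) × 17.62 × 1.271 × 0.03317 = 0.03392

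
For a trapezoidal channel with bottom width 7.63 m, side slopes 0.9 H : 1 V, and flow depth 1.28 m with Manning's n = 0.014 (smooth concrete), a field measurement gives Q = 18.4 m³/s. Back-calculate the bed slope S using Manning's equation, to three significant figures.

0.000515

A = (b + z·y)·y = (7.63 + 0.9×1.28)×1.28 = 11.24 m²
P = b + 2y√(1+z²) = 7.63 + 2×1.28×√(1+0.9²) = 11.07 m
R = A/P = 11.24/11.07 = 1.015 m
S = (Q·n / (1·A·R^(2/3)))² = (18.4×0.014 / (1×11.24×1.010))² = 0.0005148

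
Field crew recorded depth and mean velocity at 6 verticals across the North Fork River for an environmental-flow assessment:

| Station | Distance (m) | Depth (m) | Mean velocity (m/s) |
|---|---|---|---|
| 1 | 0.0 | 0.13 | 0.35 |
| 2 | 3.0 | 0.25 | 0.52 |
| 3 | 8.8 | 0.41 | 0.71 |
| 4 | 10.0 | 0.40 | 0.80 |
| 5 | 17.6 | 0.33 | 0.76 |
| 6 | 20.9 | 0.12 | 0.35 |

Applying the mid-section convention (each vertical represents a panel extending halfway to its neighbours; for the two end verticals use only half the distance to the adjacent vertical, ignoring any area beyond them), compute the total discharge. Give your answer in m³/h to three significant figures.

16200 m³/h

w_1 = (3.0 − 0.0)/2 = 1.5 m; q_1 = 0.35 × 0.13 × 1.5 = 0.06825 m³/s
w_2 = (8.8 − 0.0)/2 = 4.4 m; q_2 = 0.52 × 0.25 × 4.4 = 0.5720 m³/s
w_3 = (10.0 − 3.0)/2 = 3.5 m; q_3 = 0.71 × 0.41 × 3.5 = 1.019 m³/s
w_4 = (17.6 − 8.8)/2 = 4.4 m; q_4 = 0.80 × 0.40 × 4.4 = 1.408 m³/s
w_5 = (20.9 − 10.0)/2 = 5.45 m; q_5 = 0.76 × 0.33 × 5.45 = 1.367 m³/s
w_6 = (20.9 − 17.6)/2 = 1.65 m; q_6 = 0.35 × 0.12 × 1.65 = 0.06930 m³/s
Q = Σ qᵢ = 4.503 m³/s
= 4.503 × 3600 = 16210 m³/h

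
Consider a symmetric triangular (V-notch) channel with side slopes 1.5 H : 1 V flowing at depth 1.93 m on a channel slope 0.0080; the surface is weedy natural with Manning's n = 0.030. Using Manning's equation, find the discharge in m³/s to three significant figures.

A = z·y² = 1.5×1.93² = 5.587 m²
P = 2y√(1+z²) = 2×1.93×√(1+1.5²) = 6.959 m
R = A/P = 5.587/6.959 = 0.8029 m
Q = (1/n)·A·R^(2/3)·S^(1/2) = (1/0.030) × 5.587 × 0.8029^(2/3) × 0.0080^(1/2) = 14.39 m³/s

14.4 m³/s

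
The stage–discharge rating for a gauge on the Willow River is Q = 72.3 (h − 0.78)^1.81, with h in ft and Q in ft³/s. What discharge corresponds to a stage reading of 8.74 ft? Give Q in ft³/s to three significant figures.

Q = 72.3 × (8.74 − 0.78)^1.81 = 72.3 × 7.96^1.81 = 3089 ft³/s

3090 ft³/s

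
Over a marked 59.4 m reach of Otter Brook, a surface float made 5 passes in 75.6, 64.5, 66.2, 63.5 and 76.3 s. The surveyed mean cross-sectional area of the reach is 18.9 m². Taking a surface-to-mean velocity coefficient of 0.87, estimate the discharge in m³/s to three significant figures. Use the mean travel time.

t̄ = (75.6 + 64.5 + 66.2 + 63.5 + 76.3) / 5 = 69.22 s
v_surface = L / t̄ = 59.4 / 69.22 = 0.8581 m/s
v_mean = 0.87 × 0.8581 = 0.7466 m/s
Q = A × v_mean = 18.9 × 0.7466 = 14.11 m³/s

14.1 m³/s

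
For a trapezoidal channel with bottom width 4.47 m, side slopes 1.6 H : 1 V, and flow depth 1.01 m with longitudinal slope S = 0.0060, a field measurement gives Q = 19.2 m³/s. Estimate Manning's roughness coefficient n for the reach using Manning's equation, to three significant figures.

A = (b + z·y)·y = (4.47 + 1.6×1.01)×1.01 = 6.147 m²
P = b + 2y√(1+z²) = 4.47 + 2×1.01×√(1+1.6²) = 8.281 m
R = A/P = 6.147/8.281 = 0.7423 m
n = (1/Q)·A·R^(2/3)·S^(1/2) = (1/19.2) × 6.147 × 0.8198 × 0.07746 = 0.02033

0.0203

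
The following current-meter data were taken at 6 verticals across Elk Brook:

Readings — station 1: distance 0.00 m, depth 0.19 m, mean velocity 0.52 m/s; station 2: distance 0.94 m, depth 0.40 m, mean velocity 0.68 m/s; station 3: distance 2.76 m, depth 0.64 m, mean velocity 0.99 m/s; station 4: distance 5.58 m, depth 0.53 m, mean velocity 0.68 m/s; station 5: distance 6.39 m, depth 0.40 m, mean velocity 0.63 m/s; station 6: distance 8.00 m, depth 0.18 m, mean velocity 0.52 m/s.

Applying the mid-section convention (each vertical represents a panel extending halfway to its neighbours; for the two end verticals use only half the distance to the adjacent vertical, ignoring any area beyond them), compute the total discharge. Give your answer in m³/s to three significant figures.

2.93 m³/s

w_1 = (0.94 − 0.00)/2 = 0.47 m; q_1 = 0.52 × 0.19 × 0.47 = 0.04644 m³/s
w_2 = (2.76 − 0.00)/2 = 1.38 m; q_2 = 0.68 × 0.40 × 1.38 = 0.3754 m³/s
w_3 = (5.58 − 0.94)/2 = 2.32 m; q_3 = 0.99 × 0.64 × 2.32 = 1.470 m³/s
w_4 = (6.39 − 2.76)/2 = 1.815 m; q_4 = 0.68 × 0.53 × 1.815 = 0.6541 m³/s
w_5 = (8.00 − 5.58)/2 = 1.21 m; q_5 = 0.63 × 0.40 × 1.21 = 0.3049 m³/s
w_6 = (8.00 − 6.39)/2 = 0.805 m; q_6 = 0.52 × 0.18 × 0.805 = 0.07535 m³/s
Q = Σ qᵢ = 2.926 m³/s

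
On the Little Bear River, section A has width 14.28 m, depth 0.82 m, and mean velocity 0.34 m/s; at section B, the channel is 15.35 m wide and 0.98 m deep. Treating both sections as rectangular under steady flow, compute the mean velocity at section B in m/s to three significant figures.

Q = A₁V₁ = (14.28×0.82) × 0.34 = 3.981 m³/s
A₂ = 15.35 × 0.98 = 15.04 m²
V₂ = Q/A₂ = 3.981/15.04 = 0.2647 m/s

0.265 m/s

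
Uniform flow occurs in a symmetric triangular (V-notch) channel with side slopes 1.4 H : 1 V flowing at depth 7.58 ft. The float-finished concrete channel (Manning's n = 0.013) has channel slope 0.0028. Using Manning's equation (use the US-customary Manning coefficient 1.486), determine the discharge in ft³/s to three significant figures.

A = z·y² = 1.4×7.58² = 80.44 ft²
P = 2y√(1+z²) = 2×7.58×√(1+1.4²) = 26.08 ft
R = A/P = 80.44/26.08 = 3.084 ft
Q = (1.486/n)·A·R^(2/3)·S^(1/2) = (1.486/0.013) × 80.44 × 3.084^(2/3) × 0.0028^(1/2) = 1031 ft³/s

1030 ft³/s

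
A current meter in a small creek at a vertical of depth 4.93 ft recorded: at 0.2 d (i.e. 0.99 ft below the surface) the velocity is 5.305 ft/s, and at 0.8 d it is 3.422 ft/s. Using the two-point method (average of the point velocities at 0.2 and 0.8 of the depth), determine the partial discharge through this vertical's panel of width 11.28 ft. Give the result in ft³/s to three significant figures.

243 ft³/s

v̄ = (5.305 + 3.422) / 2 = 4.364 ft/s
q = v̄ × d × w = 4.364 × 4.93 × 11.28 = 242.7 ft³/s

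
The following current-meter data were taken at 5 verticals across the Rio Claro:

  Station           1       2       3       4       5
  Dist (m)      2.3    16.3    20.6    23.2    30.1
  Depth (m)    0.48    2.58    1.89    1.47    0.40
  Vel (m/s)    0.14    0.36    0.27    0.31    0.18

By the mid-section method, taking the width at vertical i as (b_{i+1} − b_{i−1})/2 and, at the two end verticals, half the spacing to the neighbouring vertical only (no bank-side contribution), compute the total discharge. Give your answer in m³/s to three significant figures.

13.1 m³/s

w_1 = (16.3 − 2.3)/2 = 7 m; q_1 = 0.14 × 0.48 × 7 = 0.4704 m³/s
w_2 = (20.6 − 2.3)/2 = 9.15 m; q_2 = 0.36 × 2.58 × 9.15 = 8.499 m³/s
w_3 = (23.2 − 16.3)/2 = 3.45 m; q_3 = 0.27 × 1.89 × 3.45 = 1.761 m³/s
w_4 = (30.1 − 20.6)/2 = 4.75 m; q_4 = 0.31 × 1.47 × 4.75 = 2.165 m³/s
w_5 = (30.1 − 23.2)/2 = 3.45 m; q_5 = 0.18 × 0.40 × 3.45 = 0.2484 m³/s
Q = Σ qᵢ = 13.14 m³/s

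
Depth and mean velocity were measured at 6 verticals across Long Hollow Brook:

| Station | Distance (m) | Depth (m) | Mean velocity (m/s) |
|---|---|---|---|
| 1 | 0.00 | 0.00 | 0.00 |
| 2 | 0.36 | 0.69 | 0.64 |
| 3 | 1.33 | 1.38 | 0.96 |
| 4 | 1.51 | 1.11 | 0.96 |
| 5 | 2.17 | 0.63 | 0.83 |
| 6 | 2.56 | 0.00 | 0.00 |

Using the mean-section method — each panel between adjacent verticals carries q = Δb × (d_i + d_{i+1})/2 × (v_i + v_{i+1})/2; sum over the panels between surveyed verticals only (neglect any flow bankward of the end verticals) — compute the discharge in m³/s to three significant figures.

Panel 1-2: Δb = 0.36 m, d̄ = (0.00+0.69)/2 = 0.345, v̄ = (0.00+0.64)/2 = 0.32 → q = 0.36×0.345×0.32 = 0.03974 m³/s
Panel 2-3: Δb = 0.97 m, d̄ = (0.69+1.38)/2 = 1.035, v̄ = (0.64+0.96)/2 = 0.8 → q = 0.97×1.035×0.8 = 0.8032 m³/s
Panel 3-4: Δb = 0.18 m, d̄ = (1.38+1.11)/2 = 1.245, v̄ = (0.96+0.96)/2 = 0.96 → q = 0.18×1.245×0.96 = 0.2151 m³/s
Panel 4-5: Δb = 0.66 m, d̄ = (1.11+0.63)/2 = 0.87, v̄ = (0.96+0.83)/2 = 0.895 → q = 0.66×0.87×0.895 = 0.5139 m³/s
Panel 5-6: Δb = 0.39 m, d̄ = (0.63+0.00)/2 = 0.315, v̄ = (0.83+0.00)/2 = 0.415 → q = 0.39×0.315×0.415 = 0.05098 m³/s
Q = Σ q = 1.623 m³/s

1.62 m³/s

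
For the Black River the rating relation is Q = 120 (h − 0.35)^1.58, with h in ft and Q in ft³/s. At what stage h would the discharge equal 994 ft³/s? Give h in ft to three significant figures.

h − h₀ = (Q/C)^(1/b) = (994/120)^(1/1.58) = 3.812 ft
h = 0.35 + 3.812 = 4.162 ft

4.16 ft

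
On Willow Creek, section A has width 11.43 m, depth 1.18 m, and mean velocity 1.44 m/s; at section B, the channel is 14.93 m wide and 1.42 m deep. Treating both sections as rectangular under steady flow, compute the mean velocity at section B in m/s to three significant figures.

Q = A₁V₁ = (11.43×1.18) × 1.44 = 19.42 m³/s
A₂ = 14.93 × 1.42 = 21.20 m²
V₂ = Q/A₂ = 19.42/21.20 = 0.9161 m/s

0.916 m/s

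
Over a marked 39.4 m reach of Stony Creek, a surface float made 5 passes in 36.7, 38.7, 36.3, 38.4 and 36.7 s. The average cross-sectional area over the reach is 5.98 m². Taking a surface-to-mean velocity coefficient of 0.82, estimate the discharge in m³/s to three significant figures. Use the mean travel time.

t̄ = (36.7 + 38.7 + 36.3 + 38.4 + 36.7) / 5 = 37.36 s
v_surface = L / t̄ = 39.4 / 37.36 = 1.055 m/s
v_mean = 0.82 × 1.055 = 0.8648 m/s
Q = A × v_mean = 5.98 × 0.8648 = 5.171 m³/s

5.17 m³/s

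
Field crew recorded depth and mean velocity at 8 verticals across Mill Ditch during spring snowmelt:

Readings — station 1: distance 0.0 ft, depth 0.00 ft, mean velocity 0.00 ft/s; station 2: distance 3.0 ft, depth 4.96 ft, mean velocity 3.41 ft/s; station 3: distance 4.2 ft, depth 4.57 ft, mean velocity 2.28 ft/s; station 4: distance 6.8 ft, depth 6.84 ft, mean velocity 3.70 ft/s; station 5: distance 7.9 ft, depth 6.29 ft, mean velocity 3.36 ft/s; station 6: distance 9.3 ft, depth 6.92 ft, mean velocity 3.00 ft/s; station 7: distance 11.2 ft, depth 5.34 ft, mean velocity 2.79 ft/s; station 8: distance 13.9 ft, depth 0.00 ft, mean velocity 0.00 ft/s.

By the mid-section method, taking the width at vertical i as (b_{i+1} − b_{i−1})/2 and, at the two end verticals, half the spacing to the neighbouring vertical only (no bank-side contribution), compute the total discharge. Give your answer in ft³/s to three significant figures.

w_2 = (4.2 − 0.0)/2 = 2.1 ft; q_2 = 3.41 × 4.96 × 2.1 = 35.52 ft³/s
w_3 = (6.8 − 3.0)/2 = 1.9 ft; q_3 = 2.28 × 4.57 × 1.9 = 19.80 ft³/s
w_4 = (7.9 − 4.2)/2 = 1.85 ft; q_4 = 3.70 × 6.84 × 1.85 = 46.82 ft³/s
w_5 = (9.3 − 6.8)/2 = 1.25 ft; q_5 = 3.36 × 6.29 × 1.25 = 26.42 ft³/s
w_6 = (11.2 − 7.9)/2 = 1.65 ft; q_6 = 3.00 × 6.92 × 1.65 = 34.25 ft³/s
w_7 = (13.9 − 9.3)/2 = 2.3 ft; q_7 = 2.79 × 5.34 × 2.3 = 34.27 ft³/s
Stations 1, 8 contribute zero (depth or velocity is 0).
Q = Σ qᵢ = 197.1 ft³/s

197 ft³/s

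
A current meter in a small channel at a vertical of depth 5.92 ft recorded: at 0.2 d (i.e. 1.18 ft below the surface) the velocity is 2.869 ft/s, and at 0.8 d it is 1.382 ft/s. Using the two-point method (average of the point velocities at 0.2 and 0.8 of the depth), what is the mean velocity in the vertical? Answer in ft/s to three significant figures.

v̄ = (2.869 + 1.382) / 2 = 2.126 ft/s

2.13 ft/s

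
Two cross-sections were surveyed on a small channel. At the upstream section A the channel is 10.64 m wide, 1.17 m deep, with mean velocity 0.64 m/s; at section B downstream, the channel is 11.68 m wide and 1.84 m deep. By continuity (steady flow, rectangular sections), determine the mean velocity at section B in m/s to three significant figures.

Q = A₁V₁ = (10.64×1.17) × 0.64 = 7.967 m³/s
A₂ = 11.68 × 1.84 = 21.49 m²
V₂ = Q/A₂ = 7.967/21.49 = 0.3707 m/s

0.371 m/s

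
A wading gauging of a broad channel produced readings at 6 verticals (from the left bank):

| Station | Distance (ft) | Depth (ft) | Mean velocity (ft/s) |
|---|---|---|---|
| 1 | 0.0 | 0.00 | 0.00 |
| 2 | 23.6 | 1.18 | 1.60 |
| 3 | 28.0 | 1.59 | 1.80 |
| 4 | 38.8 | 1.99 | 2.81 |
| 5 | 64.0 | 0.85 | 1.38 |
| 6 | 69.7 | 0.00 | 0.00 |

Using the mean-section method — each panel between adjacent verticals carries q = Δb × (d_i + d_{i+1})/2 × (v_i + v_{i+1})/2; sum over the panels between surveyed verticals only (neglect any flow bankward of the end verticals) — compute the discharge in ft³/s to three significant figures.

143 ft³/s

Panel 1-2: Δb = 23.6 ft, d̄ = (0.00+1.18)/2 = 0.59, v̄ = (0.00+1.60)/2 = 0.8 → q = 23.6×0.59×0.8 = 11.14 ft³/s
Panel 2-3: Δb = 4.4 ft, d̄ = (1.18+1.59)/2 = 1.385, v̄ = (1.60+1.80)/2 = 1.7 → q = 4.4×1.385×1.7 = 10.36 ft³/s
Panel 3-4: Δb = 10.8 ft, d̄ = (1.59+1.99)/2 = 1.79, v̄ = (1.80+2.81)/2 = 2.305 → q = 10.8×1.79×2.305 = 44.56 ft³/s
Panel 4-5: Δb = 25.2 ft, d̄ = (1.99+0.85)/2 = 1.42, v̄ = (2.81+1.38)/2 = 2.095 → q = 25.2×1.42×2.095 = 74.97 ft³/s
Panel 5-6: Δb = 5.7 ft, d̄ = (0.85+0.00)/2 = 0.425, v̄ = (1.38+0.00)/2 = 0.69 → q = 5.7×0.425×0.69 = 1.672 ft³/s
Q = Σ q = 142.7 ft³/s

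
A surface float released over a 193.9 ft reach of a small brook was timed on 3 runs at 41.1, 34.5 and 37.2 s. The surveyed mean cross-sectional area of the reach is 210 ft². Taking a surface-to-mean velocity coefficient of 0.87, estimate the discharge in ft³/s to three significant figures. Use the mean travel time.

942 ft³/s

t̄ = (41.1 + 34.5 + 37.2) / 3 = 37.6 s
v_surface = L / t̄ = 193.9 / 37.6 = 5.157 ft/s
v_mean = 0.87 × 5.157 = 4.487 ft/s
Q = A × v_mean = 210 × 4.487 = 942.2 ft³/s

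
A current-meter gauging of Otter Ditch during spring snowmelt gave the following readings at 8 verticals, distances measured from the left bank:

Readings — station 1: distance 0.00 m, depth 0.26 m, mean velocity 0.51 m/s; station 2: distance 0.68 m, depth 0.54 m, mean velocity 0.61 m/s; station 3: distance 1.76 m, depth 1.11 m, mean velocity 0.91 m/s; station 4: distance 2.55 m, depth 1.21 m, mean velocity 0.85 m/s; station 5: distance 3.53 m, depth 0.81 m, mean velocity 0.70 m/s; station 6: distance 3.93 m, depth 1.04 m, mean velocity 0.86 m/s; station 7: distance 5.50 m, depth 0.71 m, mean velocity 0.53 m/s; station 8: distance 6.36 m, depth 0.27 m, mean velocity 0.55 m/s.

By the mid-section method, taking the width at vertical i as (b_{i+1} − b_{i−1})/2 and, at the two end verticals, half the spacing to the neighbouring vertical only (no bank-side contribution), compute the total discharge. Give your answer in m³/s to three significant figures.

3.98 m³/s

w_1 = (0.68 − 0.00)/2 = 0.34 m; q_1 = 0.51 × 0.26 × 0.34 = 0.04508 m³/s
w_2 = (1.76 − 0.00)/2 = 0.88 m; q_2 = 0.61 × 0.54 × 0.88 = 0.2899 m³/s
w_3 = (2.55 − 0.68)/2 = 0.935 m; q_3 = 0.91 × 1.11 × 0.935 = 0.9444 m³/s
w_4 = (3.53 − 1.76)/2 = 0.885 m; q_4 = 0.85 × 1.21 × 0.885 = 0.9102 m³/s
w_5 = (3.93 − 2.55)/2 = 0.69 m; q_5 = 0.70 × 0.81 × 0.69 = 0.3912 m³/s
w_6 = (5.50 − 3.53)/2 = 0.985 m; q_6 = 0.86 × 1.04 × 0.985 = 0.8810 m³/s
w_7 = (6.36 − 3.93)/2 = 1.215 m; q_7 = 0.53 × 0.71 × 1.215 = 0.4572 m³/s
w_8 = (6.36 − 5.50)/2 = 0.43 m; q_8 = 0.55 × 0.27 × 0.43 = 0.06386 m³/s
Q = Σ qᵢ = 3.983 m³/s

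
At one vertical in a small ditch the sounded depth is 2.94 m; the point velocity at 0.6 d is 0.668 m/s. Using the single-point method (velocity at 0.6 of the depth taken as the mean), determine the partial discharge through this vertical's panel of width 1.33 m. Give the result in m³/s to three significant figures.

v̄ = v₀.₆ = 0.668 m/s
q = v̄ × d × w = 0.6680 × 2.94 × 1.33 = 2.612 m³/s

2.61 m³/s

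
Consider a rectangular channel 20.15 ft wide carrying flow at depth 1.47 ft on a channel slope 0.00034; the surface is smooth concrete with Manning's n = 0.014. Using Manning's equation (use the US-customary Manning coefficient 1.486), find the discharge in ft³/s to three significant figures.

A = b·y = 20.15 × 1.47 = 29.62 ft²
P = b + 2y = 20.15 + 2×1.47 = 23.09 ft
R = A/P = 29.62/23.09 = 1.283 ft
Q = (1.486/n)·A·R^(2/3)·S^(1/2) = (1.486/0.014) × 29.62 × 1.283^(2/3) × 0.00034^(1/2) = 68.44 ft³/s

68.4 ft³/s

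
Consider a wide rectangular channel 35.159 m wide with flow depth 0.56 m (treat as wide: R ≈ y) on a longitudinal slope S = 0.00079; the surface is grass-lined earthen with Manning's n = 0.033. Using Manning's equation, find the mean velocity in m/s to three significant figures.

0.579 m/s

A = b·y = 35.159 × 0.56 = 19.69 m²
Wide channel: R ≈ y = 0.56 m
Q = (1/n)·A·R^(2/3)·S^(1/2) = (1/0.033) × 19.69 × 0.5600^(2/3) × 0.00079^(1/2) = 11.39 m³/s
V = Q/A = 11.39/19.69 = 0.5787 m/s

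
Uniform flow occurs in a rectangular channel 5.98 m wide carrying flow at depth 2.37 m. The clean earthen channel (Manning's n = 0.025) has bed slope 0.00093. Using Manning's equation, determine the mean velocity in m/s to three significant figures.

A = b·y = 5.98 × 2.37 = 14.17 m²
P = b + 2y = 5.98 + 2×2.37 = 10.72 m
R = A/P = 14.17/10.72 = 1.322 m
Q = (1/n)·A·R^(2/3)·S^(1/2) = (1/0.025) × 14.17 × 1.322^(2/3) × 0.00093^(1/2) = 20.83 m³/s
V = Q/A = 20.83/14.17 = 1.469 m/s

1.47 m/s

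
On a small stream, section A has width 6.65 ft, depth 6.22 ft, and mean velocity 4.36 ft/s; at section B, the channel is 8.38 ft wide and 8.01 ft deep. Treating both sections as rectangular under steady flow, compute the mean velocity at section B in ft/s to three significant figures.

Q = A₁V₁ = (6.65×6.22) × 4.36 = 180.3 ft³/s
A₂ = 8.38 × 8.01 = 67.12 ft²
V₂ = Q/A₂ = 180.3/67.12 = 2.687 ft/s

2.69 ft/s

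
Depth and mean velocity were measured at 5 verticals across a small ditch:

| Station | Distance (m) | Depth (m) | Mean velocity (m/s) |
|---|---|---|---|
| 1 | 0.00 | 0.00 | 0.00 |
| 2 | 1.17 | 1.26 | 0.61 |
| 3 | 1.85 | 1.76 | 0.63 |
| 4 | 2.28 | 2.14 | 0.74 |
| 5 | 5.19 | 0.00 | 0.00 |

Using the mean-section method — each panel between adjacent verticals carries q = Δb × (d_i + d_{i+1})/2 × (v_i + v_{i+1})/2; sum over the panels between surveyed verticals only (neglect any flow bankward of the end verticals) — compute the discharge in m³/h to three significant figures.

9320 m³/h

Panel 1-2: Δb = 1.17 m, d̄ = (0.00+1.26)/2 = 0.63, v̄ = (0.00+0.61)/2 = 0.305 → q = 1.17×0.63×0.305 = 0.2248 m³/s
Panel 2-3: Δb = 0.68 m, d̄ = (1.26+1.76)/2 = 1.51, v̄ = (0.61+0.63)/2 = 0.62 → q = 0.68×1.51×0.62 = 0.6366 m³/s
Panel 3-4: Δb = 0.43 m, d̄ = (1.76+2.14)/2 = 1.95, v̄ = (0.63+0.74)/2 = 0.685 → q = 0.43×1.95×0.685 = 0.5744 m³/s
Panel 4-5: Δb = 2.91 m, d̄ = (2.14+0.00)/2 = 1.07, v̄ = (0.74+0.00)/2 = 0.37 → q = 2.91×1.07×0.37 = 1.152 m³/s
Q = Σ q = 2.588 m³/s
= 2.588 × 3600 = 9316 m³/h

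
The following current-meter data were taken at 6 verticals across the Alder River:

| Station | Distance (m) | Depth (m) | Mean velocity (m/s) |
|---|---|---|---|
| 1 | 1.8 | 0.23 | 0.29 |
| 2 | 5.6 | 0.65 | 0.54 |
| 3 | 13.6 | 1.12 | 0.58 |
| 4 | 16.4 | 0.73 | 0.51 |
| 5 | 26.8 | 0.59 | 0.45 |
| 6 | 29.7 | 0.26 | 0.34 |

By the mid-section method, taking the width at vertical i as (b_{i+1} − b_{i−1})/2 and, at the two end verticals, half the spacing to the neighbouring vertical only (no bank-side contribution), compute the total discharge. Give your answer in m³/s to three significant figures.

10.1 m³/s

w_1 = (5.6 − 1.8)/2 = 1.9 m; q_1 = 0.29 × 0.23 × 1.9 = 0.1267 m³/s
w_2 = (13.6 − 1.8)/2 = 5.9 m; q_2 = 0.54 × 0.65 × 5.9 = 2.071 m³/s
w_3 = (16.4 − 5.6)/2 = 5.4 m; q_3 = 0.58 × 1.12 × 5.4 = 3.508 m³/s
w_4 = (26.8 − 13.6)/2 = 6.6 m; q_4 = 0.51 × 0.73 × 6.6 = 2.457 m³/s
w_5 = (29.7 − 16.4)/2 = 6.65 m; q_5 = 0.45 × 0.59 × 6.65 = 1.766 m³/s
w_6 = (29.7 − 26.8)/2 = 1.45 m; q_6 = 0.34 × 0.26 × 1.45 = 0.1282 m³/s
Q = Σ qᵢ = 10.06 m³/s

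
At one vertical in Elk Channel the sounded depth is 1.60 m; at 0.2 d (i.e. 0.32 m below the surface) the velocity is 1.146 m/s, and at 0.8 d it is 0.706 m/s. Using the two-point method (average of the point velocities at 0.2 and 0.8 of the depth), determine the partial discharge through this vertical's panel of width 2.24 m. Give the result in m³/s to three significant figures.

3.32 m³/s

v̄ = (1.146 + 0.706) / 2 = 0.9260 m/s
q = v̄ × d × w = 0.9260 × 1.60 × 2.24 = 3.319 m³/s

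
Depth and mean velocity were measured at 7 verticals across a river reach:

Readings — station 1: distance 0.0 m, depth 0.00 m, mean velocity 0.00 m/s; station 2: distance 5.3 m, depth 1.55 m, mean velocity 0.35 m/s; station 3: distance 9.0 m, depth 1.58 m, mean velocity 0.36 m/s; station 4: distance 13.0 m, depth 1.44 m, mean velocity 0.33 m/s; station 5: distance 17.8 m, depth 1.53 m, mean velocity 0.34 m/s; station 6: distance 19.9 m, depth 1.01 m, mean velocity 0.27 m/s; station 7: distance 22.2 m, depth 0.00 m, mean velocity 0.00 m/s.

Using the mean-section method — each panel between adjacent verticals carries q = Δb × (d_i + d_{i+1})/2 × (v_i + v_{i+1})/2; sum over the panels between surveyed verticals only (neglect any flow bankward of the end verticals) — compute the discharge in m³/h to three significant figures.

Panel 1-2: Δb = 5.3 m, d̄ = (0.00+1.55)/2 = 0.775, v̄ = (0.00+0.35)/2 = 0.175 → q = 5.3×0.775×0.175 = 0.7188 m³/s
Panel 2-3: Δb = 3.7 m, d̄ = (1.55+1.58)/2 = 1.565, v̄ = (0.35+0.36)/2 = 0.355 → q = 3.7×1.565×0.355 = 2.056 m³/s
Panel 3-4: Δb = 4 m, d̄ = (1.58+1.44)/2 = 1.51, v̄ = (0.36+0.33)/2 = 0.345 → q = 4×1.51×0.345 = 2.084 m³/s
Panel 4-5: Δb = 4.8 m, d̄ = (1.44+1.53)/2 = 1.485, v̄ = (0.33+0.34)/2 = 0.335 → q = 4.8×1.485×0.335 = 2.388 m³/s
Panel 5-6: Δb = 2.1 m, d̄ = (1.53+1.01)/2 = 1.27, v̄ = (0.34+0.27)/2 = 0.305 → q = 2.1×1.27×0.305 = 0.8134 m³/s
Panel 6-7: Δb = 2.3 m, d̄ = (1.01+0.00)/2 = 0.505, v̄ = (0.27+0.00)/2 = 0.135 → q = 2.3×0.505×0.135 = 0.1568 m³/s
Q = Σ q = 8.216 m³/s
= 8.216 × 3600 = 29580 m³/h

29600 m³/h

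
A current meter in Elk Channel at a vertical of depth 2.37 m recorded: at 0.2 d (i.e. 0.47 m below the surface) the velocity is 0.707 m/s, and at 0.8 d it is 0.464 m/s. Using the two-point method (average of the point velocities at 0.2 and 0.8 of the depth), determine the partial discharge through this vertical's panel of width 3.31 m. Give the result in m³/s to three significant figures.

v̄ = (0.707 + 0.464) / 2 = 0.5855 m/s
q = v̄ × d × w = 0.5855 × 2.37 × 3.31 = 4.593 m³/s

4.59 m³/s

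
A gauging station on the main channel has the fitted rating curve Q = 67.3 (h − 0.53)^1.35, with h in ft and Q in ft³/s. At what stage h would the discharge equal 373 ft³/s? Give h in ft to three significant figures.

h − h₀ = (Q/C)^(1/b) = (373/67.3)^(1/1.35) = 3.555 ft
h = 0.53 + 3.555 = 4.085 ft

4.09 ft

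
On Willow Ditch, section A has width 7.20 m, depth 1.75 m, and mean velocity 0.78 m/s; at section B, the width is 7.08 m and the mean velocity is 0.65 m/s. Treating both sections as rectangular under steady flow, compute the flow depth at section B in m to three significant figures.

Q = A₁V₁ = (7.20×1.75) × 0.78 = 9.828 m³/s
d₂ = Q/(b₂ V₂) = 9.828/(7.08×0.65) = 2.136 m

2.14 m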